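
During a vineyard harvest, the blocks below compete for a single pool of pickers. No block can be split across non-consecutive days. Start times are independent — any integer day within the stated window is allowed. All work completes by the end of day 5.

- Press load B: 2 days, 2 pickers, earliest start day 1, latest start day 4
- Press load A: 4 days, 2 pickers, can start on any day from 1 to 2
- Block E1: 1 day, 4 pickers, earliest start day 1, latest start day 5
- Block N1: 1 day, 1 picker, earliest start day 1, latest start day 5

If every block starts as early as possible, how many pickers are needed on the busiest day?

Early-start schedule: Press load B@1, Press load A@1, Block E1@1, Block N1@1.
Load per day: day 1: 9, day 2: 4, day 3: 2, day 4: 2, day 5: 0.
Peak is 9.

9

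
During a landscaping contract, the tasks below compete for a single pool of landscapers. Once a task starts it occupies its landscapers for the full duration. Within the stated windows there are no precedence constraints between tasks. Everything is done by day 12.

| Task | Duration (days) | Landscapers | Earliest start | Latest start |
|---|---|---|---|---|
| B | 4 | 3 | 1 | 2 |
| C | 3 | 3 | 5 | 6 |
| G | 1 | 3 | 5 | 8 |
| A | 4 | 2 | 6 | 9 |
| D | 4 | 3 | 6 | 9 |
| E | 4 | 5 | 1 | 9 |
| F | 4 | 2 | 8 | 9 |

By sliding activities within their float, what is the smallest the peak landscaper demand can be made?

Schedule B@1, C@5, G@5, A@6, D@6, E@1, F@8: d1:8  d2:8  d3:8  d4:8  d5:6  d6:8  d7:8  d8:7  d9:7  d10:2  d11:2  d12:0 — peak 8.

8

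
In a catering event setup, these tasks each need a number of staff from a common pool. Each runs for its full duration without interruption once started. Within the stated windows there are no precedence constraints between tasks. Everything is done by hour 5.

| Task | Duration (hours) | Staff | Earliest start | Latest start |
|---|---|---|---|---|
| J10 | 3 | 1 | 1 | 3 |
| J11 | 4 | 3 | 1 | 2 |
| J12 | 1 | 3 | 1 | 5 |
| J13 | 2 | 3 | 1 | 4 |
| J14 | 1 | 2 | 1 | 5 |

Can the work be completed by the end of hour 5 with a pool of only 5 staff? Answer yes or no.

no

Total staffer-hours = 26; over 5 hours the average is 26/5 > 5, so some hour must exceed 5.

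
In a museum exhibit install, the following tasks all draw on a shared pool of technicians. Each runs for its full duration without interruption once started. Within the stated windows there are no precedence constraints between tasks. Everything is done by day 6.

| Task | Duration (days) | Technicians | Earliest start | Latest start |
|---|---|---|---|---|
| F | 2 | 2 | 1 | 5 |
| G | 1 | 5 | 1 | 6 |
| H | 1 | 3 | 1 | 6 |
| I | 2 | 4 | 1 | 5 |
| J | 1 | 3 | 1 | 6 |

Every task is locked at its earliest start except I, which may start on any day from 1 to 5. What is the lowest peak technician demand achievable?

I@1: d1:17  d2:6  d3:0  d4:0  d5:0  d6:0 → peak 17
I@2: d1:13  d2:6  d3:4  d4:0  d5:0  d6:0 → peak 13
I@3: d1:13  d2:2  d3:4  d4:4  d5:0  d6:0 → peak 13
I@4: d1:13  d2:2  d3:0  d4:4  d5:4  d6:0 → peak 13
I@5: d1:13  d2:2  d3:0  d4:0  d5:4  d6:4 → peak 13
Best is I@2, peak 13.

13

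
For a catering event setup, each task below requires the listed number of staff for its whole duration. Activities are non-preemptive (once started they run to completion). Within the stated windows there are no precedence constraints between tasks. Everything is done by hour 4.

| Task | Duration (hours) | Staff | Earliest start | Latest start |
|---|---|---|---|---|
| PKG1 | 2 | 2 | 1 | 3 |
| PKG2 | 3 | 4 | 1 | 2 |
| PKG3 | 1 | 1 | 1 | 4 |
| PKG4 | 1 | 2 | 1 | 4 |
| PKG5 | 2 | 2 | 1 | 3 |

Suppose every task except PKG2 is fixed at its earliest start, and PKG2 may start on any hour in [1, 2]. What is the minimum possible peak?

8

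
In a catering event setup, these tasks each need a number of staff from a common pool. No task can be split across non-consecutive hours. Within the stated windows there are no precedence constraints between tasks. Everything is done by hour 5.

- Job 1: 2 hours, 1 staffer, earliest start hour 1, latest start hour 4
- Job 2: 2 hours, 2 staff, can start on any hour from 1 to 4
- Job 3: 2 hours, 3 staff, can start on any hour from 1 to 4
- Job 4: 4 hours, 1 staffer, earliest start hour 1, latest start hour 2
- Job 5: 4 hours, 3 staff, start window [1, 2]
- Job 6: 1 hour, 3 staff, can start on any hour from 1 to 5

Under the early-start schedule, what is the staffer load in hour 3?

At early start, hour 3 has: Job 4, Job 5.
Demand: 1 + 3 = 4.

4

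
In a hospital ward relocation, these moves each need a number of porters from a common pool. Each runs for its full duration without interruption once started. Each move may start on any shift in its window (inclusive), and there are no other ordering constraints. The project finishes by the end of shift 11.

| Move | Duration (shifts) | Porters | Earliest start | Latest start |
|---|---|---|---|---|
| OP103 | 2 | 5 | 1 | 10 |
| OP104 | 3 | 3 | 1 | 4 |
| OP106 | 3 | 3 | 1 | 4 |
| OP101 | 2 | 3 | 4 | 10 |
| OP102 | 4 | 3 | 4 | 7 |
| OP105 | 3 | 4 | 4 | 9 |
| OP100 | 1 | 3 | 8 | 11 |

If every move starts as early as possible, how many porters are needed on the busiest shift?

Early-start schedule: OP103@1, OP104@1, OP106@1, OP101@4, OP102@4, OP105@4, OP100@8.
Load per shift: shift 1: 11, shift 2: 11, shift 3: 6, shift 4: 10, shift 5: 10, shift 6: 7, shift 7: 3, shift 8: 3, shift 9: 0, shift 10: 0, shift 11: 0.
Peak is 11.

11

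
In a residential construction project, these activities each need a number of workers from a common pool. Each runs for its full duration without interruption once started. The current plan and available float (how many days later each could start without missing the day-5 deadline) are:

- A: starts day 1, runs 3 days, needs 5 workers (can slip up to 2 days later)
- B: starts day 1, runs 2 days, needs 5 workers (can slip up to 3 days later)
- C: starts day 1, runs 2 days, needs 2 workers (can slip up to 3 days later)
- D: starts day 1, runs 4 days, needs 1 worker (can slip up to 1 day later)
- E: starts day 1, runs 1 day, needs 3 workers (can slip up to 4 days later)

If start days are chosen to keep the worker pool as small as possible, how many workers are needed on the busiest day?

Early-start (A@1, B@1, C@1, D@1, E@1) gives peak 16: d1:16  d2:13  d3:6  d4:1  d5:0.
Shift B→4, E→5.
Schedule A@1, B@4, C@1, D@1, E@5: d1:8  d2:8  d3:6  d4:6  d5:8 — peak 8.
Total worker-days = 36 over 5 days ⇒ peak ≥ ⌈36/5⌉ = 8, so 8 is optimal.

8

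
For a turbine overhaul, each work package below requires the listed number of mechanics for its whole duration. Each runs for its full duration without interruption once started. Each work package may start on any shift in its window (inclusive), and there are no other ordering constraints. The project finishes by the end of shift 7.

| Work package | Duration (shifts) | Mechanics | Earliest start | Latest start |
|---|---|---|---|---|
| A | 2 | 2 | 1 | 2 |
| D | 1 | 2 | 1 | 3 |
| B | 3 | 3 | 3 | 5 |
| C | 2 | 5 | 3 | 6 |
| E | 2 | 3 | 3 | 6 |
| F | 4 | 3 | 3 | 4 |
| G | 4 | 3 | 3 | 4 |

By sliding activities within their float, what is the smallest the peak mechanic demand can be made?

12

Early-start (A@1, D@1, B@3, C@3, E@3, F@3, G@3) gives peak 17: s1:4  s2:2  s3:17  s4:17  s5:9  s6:6  s7:0.
Shift C→6.
Schedule A@1, D@1, B@3, C@6, E@3, F@3, G@3: s1:4  s2:2  s3:12  s4:12  s5:9  s6:11  s7:5 — peak 12.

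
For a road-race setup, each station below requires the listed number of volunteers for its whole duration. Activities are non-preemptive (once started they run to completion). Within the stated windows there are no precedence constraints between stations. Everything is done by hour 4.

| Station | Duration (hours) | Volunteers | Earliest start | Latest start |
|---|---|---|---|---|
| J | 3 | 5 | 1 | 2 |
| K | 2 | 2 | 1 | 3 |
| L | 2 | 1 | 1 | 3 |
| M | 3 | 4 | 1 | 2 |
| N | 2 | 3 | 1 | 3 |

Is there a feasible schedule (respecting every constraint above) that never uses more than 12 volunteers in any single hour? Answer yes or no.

Schedule J@1, K@1, L@1, M@1, N@3: h1:12  h2:12  h3:12  h4:3 — peak 12 ≤ 12.

yes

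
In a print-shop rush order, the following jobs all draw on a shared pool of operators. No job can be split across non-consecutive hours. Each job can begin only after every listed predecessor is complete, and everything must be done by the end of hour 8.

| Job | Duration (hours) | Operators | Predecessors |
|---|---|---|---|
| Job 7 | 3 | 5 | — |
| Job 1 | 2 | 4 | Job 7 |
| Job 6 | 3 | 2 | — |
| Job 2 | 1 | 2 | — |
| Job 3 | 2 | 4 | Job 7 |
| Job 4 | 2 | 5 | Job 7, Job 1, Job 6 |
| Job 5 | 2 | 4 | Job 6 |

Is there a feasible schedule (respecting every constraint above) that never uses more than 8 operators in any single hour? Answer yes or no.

no

The minimum achievable peak is 9; 8 < 9, so no feasible schedule stays within the cap.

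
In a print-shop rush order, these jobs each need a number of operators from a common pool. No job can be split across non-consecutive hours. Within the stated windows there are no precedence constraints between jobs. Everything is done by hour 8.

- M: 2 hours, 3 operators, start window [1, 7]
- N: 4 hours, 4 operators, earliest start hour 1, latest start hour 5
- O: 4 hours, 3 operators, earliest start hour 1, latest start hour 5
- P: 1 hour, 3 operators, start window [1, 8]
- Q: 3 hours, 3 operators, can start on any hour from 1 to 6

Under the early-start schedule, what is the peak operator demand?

16

Early-start schedule: M@1, N@1, O@1, P@1, Q@1.
Load per hour: hour 1: 16, hour 2: 13, hour 3: 10, hour 4: 7, hour 5: 0, hour 6: 0, hour 7: 0, hour 8: 0.
Peak is 16.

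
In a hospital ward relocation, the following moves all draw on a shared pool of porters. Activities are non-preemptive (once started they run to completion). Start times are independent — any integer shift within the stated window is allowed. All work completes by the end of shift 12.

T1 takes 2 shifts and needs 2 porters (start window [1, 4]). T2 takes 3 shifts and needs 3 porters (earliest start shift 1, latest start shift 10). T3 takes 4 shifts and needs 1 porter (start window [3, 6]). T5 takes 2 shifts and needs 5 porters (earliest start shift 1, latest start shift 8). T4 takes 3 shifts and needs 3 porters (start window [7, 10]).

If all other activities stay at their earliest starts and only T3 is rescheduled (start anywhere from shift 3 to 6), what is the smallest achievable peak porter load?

10

T3@3: s1:10  s2:10  s3:4  s4:1  s5:1  s6:1  s7:3  s8:3  s9:3  s10:0  s11:0  s12:0 → peak 10
T3@4: s1:10  s2:10  s3:3  s4:1  s5:1  s6:1  s7:4  s8:3  s9:3  s10:0  s11:0  s12:0 → peak 10
T3@5: s1:10  s2:10  s3:3  s4:0  s5:1  s6:1  s7:4  s8:4  s9:3  s10:0  s11:0  s12:0 → peak 10
T3@6: s1:10  s2:10  s3:3  s4:0  s5:0  s6:1  s7:4  s8:4  s9:4  s10:0  s11:0  s12:0 → peak 10
Best is T3@3, peak 10.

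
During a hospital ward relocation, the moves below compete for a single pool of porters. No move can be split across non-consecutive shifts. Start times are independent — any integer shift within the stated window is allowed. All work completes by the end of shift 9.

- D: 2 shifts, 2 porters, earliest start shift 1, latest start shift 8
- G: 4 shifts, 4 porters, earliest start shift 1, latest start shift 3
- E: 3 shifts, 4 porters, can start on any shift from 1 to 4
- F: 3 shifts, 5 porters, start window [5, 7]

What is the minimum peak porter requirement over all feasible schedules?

Early-start (D@1, G@1, E@1, F@5) gives peak 10: s1:10  s2:10  s3:8  s4:4  s5:5  s6:5  s7:5  s8:0  s9:0.
Shift E→3, F→6.
Schedule D@1, G@1, E@3, F@6: s1:6  s2:6  s3:8  s4:8  s5:4  s6:5  s7:5  s8:5  s9:0 — peak 8.

8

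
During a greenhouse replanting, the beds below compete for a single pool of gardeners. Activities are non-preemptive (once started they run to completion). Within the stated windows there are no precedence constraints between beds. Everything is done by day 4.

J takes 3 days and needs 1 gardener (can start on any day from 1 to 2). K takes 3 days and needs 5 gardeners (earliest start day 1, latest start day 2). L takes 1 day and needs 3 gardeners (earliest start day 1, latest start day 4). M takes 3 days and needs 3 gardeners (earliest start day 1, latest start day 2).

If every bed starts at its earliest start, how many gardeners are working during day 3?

At early start, day 3 has: J, K, M.
Demand: 1 + 5 + 3 = 9.

9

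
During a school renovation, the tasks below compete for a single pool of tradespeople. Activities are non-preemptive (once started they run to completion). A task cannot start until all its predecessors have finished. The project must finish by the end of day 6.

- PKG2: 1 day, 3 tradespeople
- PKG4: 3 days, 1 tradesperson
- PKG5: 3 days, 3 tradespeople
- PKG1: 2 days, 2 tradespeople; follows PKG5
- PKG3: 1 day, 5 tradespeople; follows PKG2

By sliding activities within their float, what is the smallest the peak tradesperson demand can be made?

Early-start (PKG2@1, PKG4@1, PKG5@1, PKG1@4, PKG3@2) gives peak 9: d1:7  d2:9  d3:4  d4:2  d5:2  d6:0.
Shift PKG2→4, PKG3→6.
Schedule PKG2@4, PKG4@1, PKG5@1, PKG1@4, PKG3@6: d1:4  d2:4  d3:4  d4:5  d5:2  d6:5 — peak 5.

5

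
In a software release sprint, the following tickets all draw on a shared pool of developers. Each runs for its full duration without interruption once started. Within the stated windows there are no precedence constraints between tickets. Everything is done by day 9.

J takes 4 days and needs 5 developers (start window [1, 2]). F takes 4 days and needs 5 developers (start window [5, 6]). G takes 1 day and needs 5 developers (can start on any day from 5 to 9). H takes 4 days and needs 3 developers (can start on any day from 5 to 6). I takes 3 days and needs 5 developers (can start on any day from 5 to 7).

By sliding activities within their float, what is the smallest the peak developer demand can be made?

13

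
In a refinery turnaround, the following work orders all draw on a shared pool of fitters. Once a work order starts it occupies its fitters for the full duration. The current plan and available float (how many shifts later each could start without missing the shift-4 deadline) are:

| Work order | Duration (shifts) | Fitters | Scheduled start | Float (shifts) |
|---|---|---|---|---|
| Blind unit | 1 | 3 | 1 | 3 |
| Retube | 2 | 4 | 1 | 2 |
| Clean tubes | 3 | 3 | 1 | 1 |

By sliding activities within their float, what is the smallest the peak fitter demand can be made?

7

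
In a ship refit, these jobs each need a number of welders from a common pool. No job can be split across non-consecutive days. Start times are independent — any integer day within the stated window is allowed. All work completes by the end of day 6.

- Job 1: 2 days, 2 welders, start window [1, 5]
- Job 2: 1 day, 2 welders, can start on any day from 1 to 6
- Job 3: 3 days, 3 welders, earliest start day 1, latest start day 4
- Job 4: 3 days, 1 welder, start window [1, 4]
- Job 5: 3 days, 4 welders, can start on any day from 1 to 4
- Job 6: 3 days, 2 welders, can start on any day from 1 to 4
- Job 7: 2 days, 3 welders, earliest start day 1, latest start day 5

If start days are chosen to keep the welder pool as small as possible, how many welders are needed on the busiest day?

8

Early-start (Job 1@1, Job 2@1, Job 3@1, Job 4@1, Job 5@1, Job 6@1, Job 7@1) gives peak 17: d1:17  d2:15  d3:10  d4:0  d5:0  d6:0.
Shift Job 5→4, Job 6→2, Job 7→5.
Schedule Job 1@1, Job 2@1, Job 3@1, Job 4@1, Job 5@4, Job 6@2, Job 7@5: d1:8  d2:8  d3:6  d4:6  d5:7  d6:7 — peak 8.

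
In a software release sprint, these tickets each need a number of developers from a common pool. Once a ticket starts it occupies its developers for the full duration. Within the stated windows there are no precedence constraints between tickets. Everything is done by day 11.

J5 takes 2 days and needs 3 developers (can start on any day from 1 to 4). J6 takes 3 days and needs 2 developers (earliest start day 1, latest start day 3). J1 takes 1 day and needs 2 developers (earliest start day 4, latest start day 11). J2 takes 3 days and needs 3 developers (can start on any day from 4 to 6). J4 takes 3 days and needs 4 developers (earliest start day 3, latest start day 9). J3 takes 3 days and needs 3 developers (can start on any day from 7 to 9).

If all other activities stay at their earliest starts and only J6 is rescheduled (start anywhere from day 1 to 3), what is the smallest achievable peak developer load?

9

J6@1: d1:5  d2:5  d3:6  d4:9  d5:7  d6:3  d7:3  d8:3  d9:3  d10:0  d11:0 → peak 9
J6@2: d1:3  d2:5  d3:6  d4:11  d5:7  d6:3  d7:3  d8:3  d9:3  d10:0  d11:0 → peak 11
J6@3: d1:3  d2:3  d3:6  d4:11  d5:9  d6:3  d7:3  d8:3  d9:3  d10:0  d11:0 → peak 11
Best is J6@1, peak 9.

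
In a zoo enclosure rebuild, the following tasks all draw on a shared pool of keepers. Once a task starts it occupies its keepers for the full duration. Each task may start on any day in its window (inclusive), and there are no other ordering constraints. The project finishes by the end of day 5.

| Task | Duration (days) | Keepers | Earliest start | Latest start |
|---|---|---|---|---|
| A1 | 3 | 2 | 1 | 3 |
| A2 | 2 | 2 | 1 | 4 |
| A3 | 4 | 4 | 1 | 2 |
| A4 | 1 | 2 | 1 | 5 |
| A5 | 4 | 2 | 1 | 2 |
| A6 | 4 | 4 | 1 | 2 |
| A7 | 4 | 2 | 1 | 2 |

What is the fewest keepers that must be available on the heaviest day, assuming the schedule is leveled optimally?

Early-start (A1@1, A2@1, A3@1, A4@1, A5@1, A6@1, A7@1) gives peak 18: d1:18  d2:16  d3:14  d4:12  d5:0.
Shift A2→4, A7→2.
Schedule A1@1, A2@4, A3@1, A4@1, A5@1, A6@1, A7@2: d1:14  d2:14  d3:14  d4:14  d5:4 — peak 14.

14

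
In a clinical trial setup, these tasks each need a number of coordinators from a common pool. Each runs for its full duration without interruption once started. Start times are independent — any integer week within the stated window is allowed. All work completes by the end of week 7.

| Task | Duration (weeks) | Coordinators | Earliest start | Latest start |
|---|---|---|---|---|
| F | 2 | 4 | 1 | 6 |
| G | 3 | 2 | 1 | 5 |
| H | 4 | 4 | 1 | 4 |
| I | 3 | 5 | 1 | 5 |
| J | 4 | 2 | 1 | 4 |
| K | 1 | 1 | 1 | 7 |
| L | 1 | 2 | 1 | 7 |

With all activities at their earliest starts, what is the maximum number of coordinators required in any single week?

20

Early-start schedule: F@1, G@1, H@1, I@1, J@1, K@1, L@1.
Load per week: week 1: 20, week 2: 17, week 3: 13, week 4: 6, week 5: 0, week 6: 0, week 7: 0.
Peak is 20.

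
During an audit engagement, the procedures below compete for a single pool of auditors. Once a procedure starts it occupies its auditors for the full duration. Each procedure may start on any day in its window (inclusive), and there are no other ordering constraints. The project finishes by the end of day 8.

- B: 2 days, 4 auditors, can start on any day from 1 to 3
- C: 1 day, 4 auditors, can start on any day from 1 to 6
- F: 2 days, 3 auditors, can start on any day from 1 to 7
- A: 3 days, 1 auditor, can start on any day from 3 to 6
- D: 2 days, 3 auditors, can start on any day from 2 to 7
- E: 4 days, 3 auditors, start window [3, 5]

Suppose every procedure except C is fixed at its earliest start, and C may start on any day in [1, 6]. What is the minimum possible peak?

10

C@1: d1:11  d2:10  d3:7  d4:4  d5:4  d6:3  d7:0  d8:0 → peak 11
C@2: d1:7  d2:14  d3:7  d4:4  d5:4  d6:3  d7:0  d8:0 → peak 14
C@3: d1:7  d2:10  d3:11  d4:4  d5:4  d6:3  d7:0  d8:0 → peak 11
C@4: d1:7  d2:10  d3:7  d4:8  d5:4  d6:3  d7:0  d8:0 → peak 10
C@5: d1:7  d2:10  d3:7  d4:4  d5:8  d6:3  d7:0  d8:0 → peak 10
C@6: d1:7  d2:10  d3:7  d4:4  d5:4  d6:7  d7:0  d8:0 → peak 10
Best is C@4, peak 10.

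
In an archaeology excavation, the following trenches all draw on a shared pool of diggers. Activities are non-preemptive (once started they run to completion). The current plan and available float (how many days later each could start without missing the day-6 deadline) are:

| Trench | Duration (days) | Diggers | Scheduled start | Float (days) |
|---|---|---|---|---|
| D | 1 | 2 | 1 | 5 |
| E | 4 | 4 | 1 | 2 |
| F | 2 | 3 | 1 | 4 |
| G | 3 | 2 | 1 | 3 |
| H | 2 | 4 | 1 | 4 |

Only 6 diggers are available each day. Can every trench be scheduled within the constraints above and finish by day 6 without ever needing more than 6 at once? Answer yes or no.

no

Total digger-days = 38; over 6 days the average is 38/6 > 6, so some day must exceed 6.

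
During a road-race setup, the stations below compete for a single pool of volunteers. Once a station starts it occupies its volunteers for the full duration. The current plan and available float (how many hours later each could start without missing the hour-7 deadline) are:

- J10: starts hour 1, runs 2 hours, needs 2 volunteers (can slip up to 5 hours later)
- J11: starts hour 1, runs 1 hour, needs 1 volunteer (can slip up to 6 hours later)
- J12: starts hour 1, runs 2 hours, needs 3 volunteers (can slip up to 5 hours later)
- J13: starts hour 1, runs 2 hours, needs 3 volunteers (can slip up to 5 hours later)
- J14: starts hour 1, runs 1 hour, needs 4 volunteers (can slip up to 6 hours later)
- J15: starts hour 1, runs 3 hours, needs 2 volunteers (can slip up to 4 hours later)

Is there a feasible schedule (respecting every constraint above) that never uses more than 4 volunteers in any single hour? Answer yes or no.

no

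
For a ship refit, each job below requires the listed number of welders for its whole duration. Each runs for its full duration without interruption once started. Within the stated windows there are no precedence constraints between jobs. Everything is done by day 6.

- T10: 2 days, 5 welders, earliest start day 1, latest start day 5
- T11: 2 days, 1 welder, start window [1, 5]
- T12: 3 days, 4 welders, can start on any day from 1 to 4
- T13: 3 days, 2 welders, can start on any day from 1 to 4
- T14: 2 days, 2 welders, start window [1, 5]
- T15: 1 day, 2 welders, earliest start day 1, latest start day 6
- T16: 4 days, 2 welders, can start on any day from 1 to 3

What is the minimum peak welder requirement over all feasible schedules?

Early-start (T10@1, T11@1, T12@1, T13@1, T14@1, T15@1, T16@1) gives peak 18: d1:18  d2:16  d3:8  d4:2  d5:0  d6:0.
Shift T12→3, T14→4, T15→6, T16→3.
Schedule T10@1, T11@1, T12@3, T13@1, T14@4, T15@6, T16@3: d1:8  d2:8  d3:8  d4:8  d5:8  d6:4 — peak 8.
Total welder-days = 44 over 6 days ⇒ peak ≥ ⌈44/6⌉ = 8, so 8 is optimal.

8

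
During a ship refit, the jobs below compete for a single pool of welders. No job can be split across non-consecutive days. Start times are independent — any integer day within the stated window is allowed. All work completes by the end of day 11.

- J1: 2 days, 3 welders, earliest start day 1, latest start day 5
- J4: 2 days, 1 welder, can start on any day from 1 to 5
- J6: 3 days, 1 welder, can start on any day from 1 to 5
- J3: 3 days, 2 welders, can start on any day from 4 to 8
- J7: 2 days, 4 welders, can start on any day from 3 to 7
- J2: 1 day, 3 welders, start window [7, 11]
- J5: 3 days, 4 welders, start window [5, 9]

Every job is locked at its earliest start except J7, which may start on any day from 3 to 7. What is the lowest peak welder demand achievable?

7

J7@3: d1:5  d2:5  d3:5  d4:6  d5:6  d6:6  d7:7  d8:0  d9:0  d10:0  d11:0 → peak 7
J7@4: d1:5  d2:5  d3:1  d4:6  d5:10  d6:6  d7:7  d8:0  d9:0  d10:0  d11:0 → peak 10
J7@5: d1:5  d2:5  d3:1  d4:2  d5:10  d6:10  d7:7  d8:0  d9:0  d10:0  d11:0 → peak 10
J7@6: d1:5  d2:5  d3:1  d4:2  d5:6  d6:10  d7:11  d8:0  d9:0  d10:0  d11:0 → peak 11
J7@7: d1:5  d2:5  d3:1  d4:2  d5:6  d6:6  d7:11  d8:4  d9:0  d10:0  d11:0 → peak 11
Best is J7@3, peak 7.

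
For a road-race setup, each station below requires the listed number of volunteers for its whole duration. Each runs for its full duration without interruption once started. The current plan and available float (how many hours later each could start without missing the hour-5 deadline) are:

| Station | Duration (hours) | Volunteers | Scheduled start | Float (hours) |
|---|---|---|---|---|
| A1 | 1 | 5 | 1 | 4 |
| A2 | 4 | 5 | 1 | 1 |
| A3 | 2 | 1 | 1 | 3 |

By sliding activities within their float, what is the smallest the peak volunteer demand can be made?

6

Early-start (A1@1, A2@1, A3@1) gives peak 11: h1:11  h2:6  h3:5  h4:5  h5:0.
Shift A2→2.
Schedule A1@1, A2@2, A3@1: h1:6  h2:6  h3:5  h4:5  h5:5 — peak 6.
Total volunteer-hours = 27 over 5 hours ⇒ peak ≥ ⌈27/5⌉ = 6, so 6 is optimal.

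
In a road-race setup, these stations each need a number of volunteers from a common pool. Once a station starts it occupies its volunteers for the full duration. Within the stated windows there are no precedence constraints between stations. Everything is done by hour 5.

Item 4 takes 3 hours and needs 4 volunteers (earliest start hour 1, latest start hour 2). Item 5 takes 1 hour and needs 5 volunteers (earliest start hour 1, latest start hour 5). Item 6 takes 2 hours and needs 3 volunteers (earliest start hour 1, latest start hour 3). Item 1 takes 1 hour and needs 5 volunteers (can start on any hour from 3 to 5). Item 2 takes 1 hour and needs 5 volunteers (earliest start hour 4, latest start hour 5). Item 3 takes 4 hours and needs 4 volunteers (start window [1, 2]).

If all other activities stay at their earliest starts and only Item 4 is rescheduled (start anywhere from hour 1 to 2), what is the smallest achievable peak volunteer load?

13

Item 4@1: h1:16  h2:11  h3:13  h4:9  h5:0 → peak 16
Item 4@2: h1:12  h2:11  h3:13  h4:13  h5:0 → peak 13
Best is Item 4@2, peak 13.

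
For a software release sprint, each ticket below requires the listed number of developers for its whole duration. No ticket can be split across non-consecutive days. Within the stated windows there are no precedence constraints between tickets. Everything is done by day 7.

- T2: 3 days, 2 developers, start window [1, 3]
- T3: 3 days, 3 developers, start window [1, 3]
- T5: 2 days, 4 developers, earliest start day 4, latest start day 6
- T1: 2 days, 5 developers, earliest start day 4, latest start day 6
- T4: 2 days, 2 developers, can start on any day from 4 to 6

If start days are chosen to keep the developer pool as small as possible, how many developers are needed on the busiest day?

Early-start (T2@1, T3@1, T5@4, T1@4, T4@4) gives peak 11: d1:5  d2:5  d3:5  d4:11  d5:11  d6:0  d7:0.
Shift T1→6.
Schedule T2@1, T3@1, T5@4, T1@6, T4@4: d1:5  d2:5  d3:5  d4:6  d5:6  d6:5  d7:5 — peak 6.
Total developer-days = 37 over 7 days ⇒ peak ≥ ⌈37/7⌉ = 6, so 6 is optimal.

6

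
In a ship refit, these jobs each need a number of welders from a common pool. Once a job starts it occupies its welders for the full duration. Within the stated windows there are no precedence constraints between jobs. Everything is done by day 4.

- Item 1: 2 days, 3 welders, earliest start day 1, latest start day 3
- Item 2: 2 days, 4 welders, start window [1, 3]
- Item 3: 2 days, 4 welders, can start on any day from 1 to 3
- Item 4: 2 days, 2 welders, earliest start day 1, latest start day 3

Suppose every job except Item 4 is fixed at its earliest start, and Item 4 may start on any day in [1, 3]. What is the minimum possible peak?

11

Item 4@1: d1:13  d2:13  d3:0  d4:0 → peak 13
Item 4@2: d1:11  d2:13  d3:2  d4:0 → peak 13
Item 4@3: d1:11  d2:11  d3:2  d4:2 → peak 11
Best is Item 4@3, peak 11.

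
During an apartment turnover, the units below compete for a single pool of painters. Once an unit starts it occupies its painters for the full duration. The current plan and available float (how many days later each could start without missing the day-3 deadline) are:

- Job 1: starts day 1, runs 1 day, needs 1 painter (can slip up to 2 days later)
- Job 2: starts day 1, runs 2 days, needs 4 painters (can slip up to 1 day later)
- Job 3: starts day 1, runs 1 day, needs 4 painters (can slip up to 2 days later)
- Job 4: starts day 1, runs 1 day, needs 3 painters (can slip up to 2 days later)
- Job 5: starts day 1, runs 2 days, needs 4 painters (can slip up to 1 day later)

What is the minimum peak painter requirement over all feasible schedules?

8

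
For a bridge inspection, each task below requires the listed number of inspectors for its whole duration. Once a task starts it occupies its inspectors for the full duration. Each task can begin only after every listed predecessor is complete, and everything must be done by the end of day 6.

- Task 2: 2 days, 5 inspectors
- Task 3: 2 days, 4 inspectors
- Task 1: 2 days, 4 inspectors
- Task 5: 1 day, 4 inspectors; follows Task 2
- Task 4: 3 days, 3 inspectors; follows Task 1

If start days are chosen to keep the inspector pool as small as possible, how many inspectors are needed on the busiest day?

8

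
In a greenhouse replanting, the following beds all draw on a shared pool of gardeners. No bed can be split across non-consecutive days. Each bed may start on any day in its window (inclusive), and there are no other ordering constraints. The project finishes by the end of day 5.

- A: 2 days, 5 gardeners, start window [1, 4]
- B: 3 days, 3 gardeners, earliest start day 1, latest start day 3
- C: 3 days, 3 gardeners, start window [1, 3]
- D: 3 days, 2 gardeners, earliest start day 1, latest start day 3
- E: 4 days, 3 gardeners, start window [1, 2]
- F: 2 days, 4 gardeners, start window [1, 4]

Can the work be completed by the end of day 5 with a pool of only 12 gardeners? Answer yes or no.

yes

Schedule A@1, B@1, C@3, D@3, E@1, F@4: d1:11  d2:11  d3:11  d4:12  d5:9 — peak 12 ≤ 12.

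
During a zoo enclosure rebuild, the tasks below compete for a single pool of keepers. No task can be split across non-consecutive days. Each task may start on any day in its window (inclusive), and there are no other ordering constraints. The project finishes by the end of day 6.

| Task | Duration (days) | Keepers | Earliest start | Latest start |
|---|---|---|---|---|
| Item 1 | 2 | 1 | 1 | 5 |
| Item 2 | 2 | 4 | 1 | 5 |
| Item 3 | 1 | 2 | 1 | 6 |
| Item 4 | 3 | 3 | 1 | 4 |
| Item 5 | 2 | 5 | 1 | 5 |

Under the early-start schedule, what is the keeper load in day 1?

15

At early start, day 1 has: Item 1, Item 2, Item 3, Item 4, Item 5.
Demand: 1 + 4 + 2 + 3 + 5 = 15.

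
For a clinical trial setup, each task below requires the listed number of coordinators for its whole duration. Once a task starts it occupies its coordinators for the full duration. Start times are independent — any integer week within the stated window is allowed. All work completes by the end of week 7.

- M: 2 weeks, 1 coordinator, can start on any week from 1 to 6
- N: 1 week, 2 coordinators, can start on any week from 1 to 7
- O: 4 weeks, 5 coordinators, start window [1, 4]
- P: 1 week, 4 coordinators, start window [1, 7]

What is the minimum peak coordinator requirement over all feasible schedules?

Early-start (M@1, N@1, O@1, P@1) gives peak 12: w1:12  w2:6  w3:5  w4:5  w5:0  w6:0  w7:0.
Shift O→3, P→2.
Schedule M@1, N@1, O@3, P@2: w1:3  w2:5  w3:5  w4:5  w5:5  w6:5  w7:0 — peak 5.

5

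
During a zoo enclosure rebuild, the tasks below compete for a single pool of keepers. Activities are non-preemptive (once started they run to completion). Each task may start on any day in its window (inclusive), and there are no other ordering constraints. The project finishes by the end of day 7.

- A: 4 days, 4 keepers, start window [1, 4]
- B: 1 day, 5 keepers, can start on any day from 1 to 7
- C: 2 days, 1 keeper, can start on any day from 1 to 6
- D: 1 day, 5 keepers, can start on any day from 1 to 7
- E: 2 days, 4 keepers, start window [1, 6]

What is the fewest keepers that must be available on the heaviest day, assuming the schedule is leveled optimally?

8

Early-start (A@1, B@1, C@1, D@1, E@1) gives peak 19: d1:19  d2:9  d3:4  d4:4  d5:0  d6:0  d7:0.
Shift B→5, D→6, E→3.
Schedule A@1, B@5, C@1, D@6, E@3: d1:5  d2:5  d3:8  d4:8  d5:5  d6:5  d7:0 — peak 8.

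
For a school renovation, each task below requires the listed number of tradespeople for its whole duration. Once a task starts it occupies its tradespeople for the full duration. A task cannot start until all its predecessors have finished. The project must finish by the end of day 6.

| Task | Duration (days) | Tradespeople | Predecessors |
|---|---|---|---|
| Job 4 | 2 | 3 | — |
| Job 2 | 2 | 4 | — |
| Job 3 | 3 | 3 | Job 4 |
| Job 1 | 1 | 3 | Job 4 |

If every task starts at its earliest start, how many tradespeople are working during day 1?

7

At early start, day 1 has: Job 4, Job 2.
Demand: 3 + 4 = 7.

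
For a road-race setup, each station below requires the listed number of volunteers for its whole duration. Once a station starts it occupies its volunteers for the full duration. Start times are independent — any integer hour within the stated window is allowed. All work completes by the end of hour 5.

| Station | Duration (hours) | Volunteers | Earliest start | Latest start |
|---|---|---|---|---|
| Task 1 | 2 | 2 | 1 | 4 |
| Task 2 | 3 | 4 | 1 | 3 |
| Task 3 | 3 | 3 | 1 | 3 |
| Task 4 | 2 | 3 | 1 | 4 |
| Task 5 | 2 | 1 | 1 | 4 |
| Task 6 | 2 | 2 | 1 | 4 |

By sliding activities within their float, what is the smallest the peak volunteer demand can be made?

Early-start (Task 1@1, Task 2@1, Task 3@1, Task 4@1, Task 5@1, Task 6@1) gives peak 15: h1:15  h2:15  h3:7  h4:0  h5:0.
Shift Task 3→3, Task 4→4, Task 6→4.
Schedule Task 1@1, Task 2@1, Task 3@3, Task 4@4, Task 5@1, Task 6@4: h1:7  h2:7  h3:7  h4:8  h5:8 — peak 8.
Total volunteer-hours = 37 over 5 hours ⇒ peak ≥ ⌈37/5⌉ = 8, so 8 is optimal.

8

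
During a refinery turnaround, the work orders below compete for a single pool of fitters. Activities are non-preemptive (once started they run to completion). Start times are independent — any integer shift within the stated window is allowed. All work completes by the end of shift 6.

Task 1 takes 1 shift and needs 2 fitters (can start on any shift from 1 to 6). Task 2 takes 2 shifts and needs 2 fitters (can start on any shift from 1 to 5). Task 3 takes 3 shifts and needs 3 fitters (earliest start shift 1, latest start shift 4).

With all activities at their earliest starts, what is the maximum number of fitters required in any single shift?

7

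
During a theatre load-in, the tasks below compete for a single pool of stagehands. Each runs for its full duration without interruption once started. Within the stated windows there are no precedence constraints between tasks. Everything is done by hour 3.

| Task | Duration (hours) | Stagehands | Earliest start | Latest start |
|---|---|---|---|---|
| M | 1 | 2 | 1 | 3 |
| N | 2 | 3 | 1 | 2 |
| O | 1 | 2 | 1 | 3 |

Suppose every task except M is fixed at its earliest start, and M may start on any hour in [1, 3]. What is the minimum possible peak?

5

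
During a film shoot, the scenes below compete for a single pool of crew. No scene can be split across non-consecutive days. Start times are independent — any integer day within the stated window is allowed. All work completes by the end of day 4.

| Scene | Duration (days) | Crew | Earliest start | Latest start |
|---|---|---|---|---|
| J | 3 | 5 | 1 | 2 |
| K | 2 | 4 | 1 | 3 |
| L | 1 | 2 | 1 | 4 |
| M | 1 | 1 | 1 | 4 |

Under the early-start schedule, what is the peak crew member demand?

12

Early-start schedule: J@1, K@1, L@1, M@1.
Load per day: day 1: 12, day 2: 9, day 3: 5, day 4: 0.
Peak is 12.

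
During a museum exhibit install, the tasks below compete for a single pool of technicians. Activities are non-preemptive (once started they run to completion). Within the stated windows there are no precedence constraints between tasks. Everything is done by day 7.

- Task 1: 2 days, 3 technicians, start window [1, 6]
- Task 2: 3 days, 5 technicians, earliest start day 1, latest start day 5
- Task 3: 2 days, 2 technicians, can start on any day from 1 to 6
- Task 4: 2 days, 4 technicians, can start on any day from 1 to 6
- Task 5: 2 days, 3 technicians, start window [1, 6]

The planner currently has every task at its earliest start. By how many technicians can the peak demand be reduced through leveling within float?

Early-start peak: d1:17  d2:17  d3:5  d4:0  d5:0  d6:0  d7:0 ⇒ 17.
Leveled (Task 1@1, Task 2@3, Task 3@6, Task 4@6, Task 5@1): d1:6  d2:6  d3:5  d4:5  d5:5  d6:6  d7:6 ⇒ 6.
Reduction 17 − 6 = 11.

11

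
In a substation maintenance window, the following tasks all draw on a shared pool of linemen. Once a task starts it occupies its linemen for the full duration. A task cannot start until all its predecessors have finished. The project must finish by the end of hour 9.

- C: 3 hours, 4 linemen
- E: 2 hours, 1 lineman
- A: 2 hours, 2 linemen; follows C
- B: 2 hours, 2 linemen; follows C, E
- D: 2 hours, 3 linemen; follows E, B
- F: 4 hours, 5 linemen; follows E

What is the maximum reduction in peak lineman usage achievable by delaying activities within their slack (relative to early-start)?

Early-start peak: h1:5  h2:5  h3:9  h4:9  h5:9  h6:8  h7:3  h8:0  h9:0 ⇒ 9.
Leveled (C@1, E@1, A@4, B@6, D@8, F@4): h1:5  h2:5  h3:4  h4:7  h5:7  h6:7  h7:7  h8:3  h9:3 ⇒ 7.
Reduction 9 − 7 = 2.

2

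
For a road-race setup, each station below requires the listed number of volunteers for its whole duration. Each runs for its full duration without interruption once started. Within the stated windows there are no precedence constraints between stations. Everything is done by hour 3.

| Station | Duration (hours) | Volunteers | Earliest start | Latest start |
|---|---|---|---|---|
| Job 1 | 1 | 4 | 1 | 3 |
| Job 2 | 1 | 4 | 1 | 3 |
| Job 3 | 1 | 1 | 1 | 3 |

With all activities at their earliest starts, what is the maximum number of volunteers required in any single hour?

9

Early-start schedule: Job 1@1, Job 2@1, Job 3@1.
Load per hour: hour 1: 9, hour 2: 0, hour 3: 0.
Peak is 9.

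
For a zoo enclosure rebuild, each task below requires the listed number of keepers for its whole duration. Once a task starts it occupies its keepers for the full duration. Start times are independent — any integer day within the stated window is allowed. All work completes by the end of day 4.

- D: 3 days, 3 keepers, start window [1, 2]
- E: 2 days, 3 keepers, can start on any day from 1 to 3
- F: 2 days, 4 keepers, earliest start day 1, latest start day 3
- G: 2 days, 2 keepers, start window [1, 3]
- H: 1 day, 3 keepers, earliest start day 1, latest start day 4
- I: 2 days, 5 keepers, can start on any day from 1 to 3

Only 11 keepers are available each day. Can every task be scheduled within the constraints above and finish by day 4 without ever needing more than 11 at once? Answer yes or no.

Schedule D@1, E@1, F@1, G@3, H@4, I@3: d1:10  d2:10  d3:10  d4:10 — peak 10 ≤ 11.

yes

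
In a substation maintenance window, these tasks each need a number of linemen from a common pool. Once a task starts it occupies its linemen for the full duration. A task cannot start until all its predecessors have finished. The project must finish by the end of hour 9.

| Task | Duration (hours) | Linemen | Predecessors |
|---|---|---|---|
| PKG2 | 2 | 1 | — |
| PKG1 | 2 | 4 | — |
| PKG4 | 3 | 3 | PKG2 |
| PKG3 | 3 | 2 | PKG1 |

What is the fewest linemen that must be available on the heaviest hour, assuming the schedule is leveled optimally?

4

Early-start (PKG2@1, PKG1@1, PKG4@3, PKG3@3) gives peak 5: h1:5  h2:5  h3:5  h4:5  h5:5  h6:0  h7:0  h8:0  h9:0.
Shift PKG2→3, PKG4→6.
Schedule PKG2@3, PKG1@1, PKG4@6, PKG3@3: h1:4  h2:4  h3:3  h4:3  h5:2  h6:3  h7:3  h8:3  h9:0 — peak 4.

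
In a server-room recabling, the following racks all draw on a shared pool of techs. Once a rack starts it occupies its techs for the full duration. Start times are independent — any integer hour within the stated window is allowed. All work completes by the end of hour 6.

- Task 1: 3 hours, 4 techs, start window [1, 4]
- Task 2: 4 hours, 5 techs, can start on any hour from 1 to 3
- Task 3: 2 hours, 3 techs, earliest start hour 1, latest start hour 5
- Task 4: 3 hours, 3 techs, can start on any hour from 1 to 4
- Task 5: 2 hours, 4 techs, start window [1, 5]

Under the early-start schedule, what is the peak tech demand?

Early-start schedule: Task 1@1, Task 2@1, Task 3@1, Task 4@1, Task 5@1.
Load per hour: hour 1: 19, hour 2: 19, hour 3: 12, hour 4: 5, hour 5: 0, hour 6: 0.
Peak is 19.

19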